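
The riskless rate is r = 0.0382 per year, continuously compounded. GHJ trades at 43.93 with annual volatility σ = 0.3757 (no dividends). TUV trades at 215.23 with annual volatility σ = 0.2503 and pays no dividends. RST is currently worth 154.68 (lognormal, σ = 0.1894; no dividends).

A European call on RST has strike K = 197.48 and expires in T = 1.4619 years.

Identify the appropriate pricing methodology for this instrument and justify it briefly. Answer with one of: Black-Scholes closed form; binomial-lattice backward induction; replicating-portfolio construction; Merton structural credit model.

framework: Black-Scholes closed form

Key observation: with RST following a GBM at constant σ and r, the European call struck at 197.48 prices in closed form — nothing here needs a stepwise model or a balance sheet.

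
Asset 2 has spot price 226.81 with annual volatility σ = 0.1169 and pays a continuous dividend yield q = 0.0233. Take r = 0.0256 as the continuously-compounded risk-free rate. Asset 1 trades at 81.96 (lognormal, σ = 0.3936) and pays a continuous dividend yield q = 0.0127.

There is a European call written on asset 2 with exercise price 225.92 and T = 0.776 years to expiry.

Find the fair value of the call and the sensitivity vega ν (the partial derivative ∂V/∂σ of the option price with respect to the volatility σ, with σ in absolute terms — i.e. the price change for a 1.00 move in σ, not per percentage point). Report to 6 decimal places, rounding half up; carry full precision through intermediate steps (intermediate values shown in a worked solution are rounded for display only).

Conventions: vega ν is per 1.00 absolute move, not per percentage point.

price = 9.769704
ν = 77.833144

σ√T = 0.1169·√0.776 = 0.102978
d₁ = (ln(S/K) + (r−q+σ²/2)T) / (σ√T) = (ln(226.81/225.92) + (0.0256−0.0233+0.1169²/2)·0.776) / 0.102978 = (0.003932 + 0.007087) / 0.102978 = 0.107001
d₂ = d₁ − σ√T = 0.107001 − 0.102978 = 0.004023
e^{−rT} = 0.980330
e^{−qT} = 0.982082
N(d₁) = 0.542606,  N(d₂) = 0.501605
Call price V = S·e^{−qT}·N(d₁) − K·e^{−rT}·N(d₂) = 120.863259 − 111.093555 = 9.769704
φ(d₁) = (1/√(2π))·e^{−d₁²/2} = 0.396665
ν = S·e^{−qT}·φ(d₁)·√T = 77.833144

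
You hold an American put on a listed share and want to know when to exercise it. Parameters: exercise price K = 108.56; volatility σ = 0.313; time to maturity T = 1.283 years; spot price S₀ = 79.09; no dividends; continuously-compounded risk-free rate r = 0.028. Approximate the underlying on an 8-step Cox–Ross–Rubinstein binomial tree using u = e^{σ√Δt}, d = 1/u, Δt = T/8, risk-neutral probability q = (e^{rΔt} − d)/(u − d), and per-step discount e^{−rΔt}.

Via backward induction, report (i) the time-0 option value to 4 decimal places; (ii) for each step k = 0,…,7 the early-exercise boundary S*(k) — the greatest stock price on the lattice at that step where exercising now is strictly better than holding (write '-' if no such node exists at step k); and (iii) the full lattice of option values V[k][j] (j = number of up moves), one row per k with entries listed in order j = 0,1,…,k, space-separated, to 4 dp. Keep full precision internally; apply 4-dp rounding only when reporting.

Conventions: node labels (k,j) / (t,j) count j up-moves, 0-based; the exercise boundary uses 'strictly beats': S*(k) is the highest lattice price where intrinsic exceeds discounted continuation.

price = 30.9957
boundary = - 69.7725 61.5527 69.7725 61.5527 69.7725 79.0900 89.6518
tree:
30.9957
38.7875 23.0618
47.0073 30.4286 15.5030
54.2588 38.7875 21.8911 8.9067
60.6560 47.0073 29.7911 13.7587 3.8700
66.2995 54.2588 38.7875 20.5751 6.6944 0.9260
71.2781 60.6560 47.0073 29.4700 11.3811 1.8118 0.0000
75.6703 66.2995 54.2588 38.7875 18.9082 3.5449 0.0000 0.0000
79.5450 71.2781 60.6560 47.0073 29.4700 6.9360 0.0000 0.0000 0.0000

Δt=0.16037, u=1.13354, d=0.88219, q=0.48661, disc=e^(-rΔt)=0.99552
k=8 terminal: V=max(K-S,0) → 79.5450 71.2781 60.6560 47.0073 29.4700 6.9360 0.0000 0.0000 0.0000
k=7: j=0 S=32.8897 intr=75.6703 cont=75.1839 V=75.6703[EX]; j=1 S=42.2605 intr=66.2995 cont=65.8131 V=66.2995[EX]; j=2 S=54.3012 intr=54.2588 cont=53.7724 V=54.2588[EX]; j=3 S=69.7725 intr=38.7875 cont=38.3011 V=38.7875[EX]; j=4 S=89.6518 intr=18.9082 cont=18.4218 V=18.9082[EX]; j=5 S=115.1950 intr=0.0000 cont=3.5449 V=3.5449[hold]; j=6 S=148.0159 intr=0.0000 cont=0.0000 V=0.0000[hold]; j=7 S=190.1880 intr=0.0000 cont=0.0000 V=0.0000[hold]  S*(7)=89.6518
k=6: j=0 S=37.2819 intr=71.2781 cont=70.7918 V=71.2781[EX]; j=1 S=47.9040 intr=60.6560 cont=60.1696 V=60.6560[EX]; j=2 S=61.5527 intr=47.0073 cont=46.5209 V=47.0073[EX]; j=3 S=79.0900 intr=29.4700 cont=28.9836 V=29.4700[EX]; j=4 S=101.6240 intr=6.9360 cont=11.3811 V=11.3811[hold]; j=5 S=130.5783 intr=0.0000 cont=1.8118 V=1.8118[hold]; j=6 S=167.7821 intr=0.0000 cont=0.0000 V=0.0000[hold]  S*(6)=79.0900
k=5: j=0 S=42.2605 intr=66.2995 cont=65.8131 V=66.2995[EX]; j=1 S=54.3012 intr=54.2588 cont=53.7724 V=54.2588[EX]; j=2 S=69.7725 intr=38.7875 cont=38.3011 V=38.7875[EX]; j=3 S=89.6518 intr=18.9082 cont=20.5751 V=20.5751[hold]; j=4 S=115.1950 intr=0.0000 cont=6.6944 V=6.6944[hold]; j=5 S=148.0159 intr=0.0000 cont=0.9260 V=0.9260[hold]  S*(5)=69.7725
k=4: j=0 S=47.9040 intr=60.6560 cont=60.1696 V=60.6560[EX]; j=1 S=61.5527 intr=47.0073 cont=46.5209 V=47.0073[EX]; j=2 S=79.0900 intr=29.4700 cont=29.7911 V=29.7911[hold]; j=3 S=101.6240 intr=6.9360 cont=13.7587 V=13.7587[hold]; j=4 S=130.5783 intr=0.0000 cont=3.8700 V=3.8700[hold]  S*(4)=61.5527
k=3: j=0 S=54.3012 intr=54.2588 cont=53.7724 V=54.2588[EX]; j=1 S=69.7725 intr=38.7875 cont=38.4567 V=38.7875[EX]; j=2 S=89.6518 intr=18.9082 cont=21.8911 V=21.8911[hold]; j=3 S=115.1950 intr=0.0000 cont=8.9067 V=8.9067[hold]  S*(3)=69.7725
k=2: j=0 S=61.5527 intr=47.0073 cont=46.5209 V=47.0073[EX]; j=1 S=79.0900 intr=29.4700 cont=30.4286 V=30.4286[hold]; j=2 S=101.6240 intr=6.9360 cont=15.5030 V=15.5030[hold]  S*(2)=61.5527
k=1: j=0 S=69.7725 intr=38.7875 cont=38.7655 V=38.7875[EX]; j=1 S=89.6518 intr=18.9082 cont=23.0618 V=23.0618[hold]  S*(1)=69.7725
k=0: j=0 S=79.0900 intr=29.4700 cont=30.9957 V=30.9957[hold]  S*(0)=-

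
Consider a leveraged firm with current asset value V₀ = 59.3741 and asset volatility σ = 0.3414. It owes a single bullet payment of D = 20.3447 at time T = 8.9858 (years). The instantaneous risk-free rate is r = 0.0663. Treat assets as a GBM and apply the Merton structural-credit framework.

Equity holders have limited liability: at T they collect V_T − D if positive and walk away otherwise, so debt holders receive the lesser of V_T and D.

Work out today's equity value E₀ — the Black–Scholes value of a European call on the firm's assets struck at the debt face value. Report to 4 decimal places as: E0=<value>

E0=48.6817

Apply the equity-as-call identities (strike 20.3447, horizon 8.9858 years):
d₁ = [ln(V₀/D) + (r + σ²/2)T] / (σ√T)
   = [ln(59.3741/20.3447) + (0.0663 + 0.5·0.3414²)·8.9858] / (0.3414·√8.9858)
   = [1.071038 + 1.119424] / 1.023392 = 2.140394
d₂ = d₁ − σ√T = 2.140394 − 1.023392 = 1.117002
N(d₁) = 0.983839,  N(d₂) = 0.868003,  e^(−rT) = 0.551144
E₀ = V₀·N(d₁) − D·e^(−rT)·N(d₂)
   = 59.3741·0.983839 − 20.3447·0.551144·0.868003 = 48.681722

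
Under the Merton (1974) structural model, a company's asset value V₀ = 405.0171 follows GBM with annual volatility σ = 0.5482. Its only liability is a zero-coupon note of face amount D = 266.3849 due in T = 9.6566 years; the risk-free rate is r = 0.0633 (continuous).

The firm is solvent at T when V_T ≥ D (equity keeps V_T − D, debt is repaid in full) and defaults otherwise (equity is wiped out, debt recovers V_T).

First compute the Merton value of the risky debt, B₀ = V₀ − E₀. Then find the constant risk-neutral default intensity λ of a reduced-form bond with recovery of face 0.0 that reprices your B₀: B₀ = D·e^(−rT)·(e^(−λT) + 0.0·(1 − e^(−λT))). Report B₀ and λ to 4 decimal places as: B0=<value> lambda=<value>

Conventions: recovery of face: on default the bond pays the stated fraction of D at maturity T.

B0=87.5912 lambda=0.0519

Equity is a call on the firm's assets struck at D = 266.3849:
d₁ = [ln(V₀/D) + (r + σ²/2)T] / (σ√T)
   = [ln(405.0171/266.3849) + (0.0633 + 0.5·0.5482²)·9.6566] / (0.5482·√9.6566)
   = [0.418987 + 2.062279] / 1.703535 = 1.456539
d₂ = d₁ − σ√T = 1.456539 − 1.703535 = -0.246996
N(d₁) = 0.927378,  N(d₂) = 0.402456,  e^(−rT) = 0.542665
E₀ = V₀·N(d₁) − D·e^(−rT)·N(d₂)
   = 405.0171·0.927378 − 266.3849·0.542665·0.402456 = 317.425926
B₀ = V₀ − E₀ = 405.0171 − 317.425926 = 87.591174
e^(−λT) = (B₀·e^(rT)/D − 0)/(1 − 0) = (87.5912·1.842757/266.3849 − 0)/1 = 0.60592508
λ = −ln(0.60592508)/9.6566 = 0.051882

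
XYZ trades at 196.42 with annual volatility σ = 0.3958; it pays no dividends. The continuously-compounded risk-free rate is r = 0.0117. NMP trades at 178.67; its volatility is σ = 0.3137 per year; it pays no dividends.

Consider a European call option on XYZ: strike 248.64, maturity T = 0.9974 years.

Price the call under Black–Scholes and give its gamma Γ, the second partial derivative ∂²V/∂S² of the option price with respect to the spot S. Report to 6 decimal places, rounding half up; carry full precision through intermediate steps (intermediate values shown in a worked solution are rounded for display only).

price = 15.294691
Γ = 0.004800

σ√T = 0.3958·√0.9974 = 0.395285
d₁ = (ln(S/K) + (r+σ²/2)T) / (σ√T) = (ln(196.42/248.64) + (0.0117+0.3958²/2)·0.9974) / 0.395285 = (-0.235751 + 0.089795) / 0.395285 = -0.369243
d₂ = d₁ − σ√T = -0.369243 − 0.395285 = -0.764528
e^{−rT} = 0.988398
N(d₁) = 0.355973,  N(d₂) = 0.222276
Call price V = S·N(d₁) − K·e^{−rT}·N(d₂) = 69.920307 − 54.625616 = 15.294691
φ(d₁) = (1/√(2π))·e^{−d₁²/2} = 0.372653
Γ = φ(d₁) / (S·σ·√T) = 0.004800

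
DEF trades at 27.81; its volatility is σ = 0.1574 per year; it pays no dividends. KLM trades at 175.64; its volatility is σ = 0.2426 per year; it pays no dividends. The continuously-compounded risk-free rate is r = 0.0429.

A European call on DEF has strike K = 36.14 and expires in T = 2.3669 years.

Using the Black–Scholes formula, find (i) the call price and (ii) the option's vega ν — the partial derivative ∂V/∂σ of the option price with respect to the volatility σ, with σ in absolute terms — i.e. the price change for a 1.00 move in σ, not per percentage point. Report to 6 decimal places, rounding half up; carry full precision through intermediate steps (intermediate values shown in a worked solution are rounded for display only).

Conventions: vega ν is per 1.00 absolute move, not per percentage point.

σ√T = 0.1574·√2.3669 = 0.242156
d₁ = (ln(S/K) + (r+σ²/2)T) / (σ√T) = (ln(27.81/36.14) + (0.0429+0.1574²/2)·2.3669) / 0.242156 = (-0.262005 + 0.130860) / 0.242156 = -0.541573
d₂ = d₁ − σ√T = -0.541573 − 0.242156 = -0.783728
e^{−rT} = 0.903445
N(d₁) = 0.294056,  N(d₂) = 0.216600
Call price V = S·N(d₁) − K·e^{−rT}·N(d₂) = 8.177710 − 7.072091 = 1.105619
φ(d₁) = (1/√(2π))·e^{−d₁²/2} = 0.344525
ν = S·φ(d₁)·√T = 14.740476

price = 1.105619
ν = 14.740476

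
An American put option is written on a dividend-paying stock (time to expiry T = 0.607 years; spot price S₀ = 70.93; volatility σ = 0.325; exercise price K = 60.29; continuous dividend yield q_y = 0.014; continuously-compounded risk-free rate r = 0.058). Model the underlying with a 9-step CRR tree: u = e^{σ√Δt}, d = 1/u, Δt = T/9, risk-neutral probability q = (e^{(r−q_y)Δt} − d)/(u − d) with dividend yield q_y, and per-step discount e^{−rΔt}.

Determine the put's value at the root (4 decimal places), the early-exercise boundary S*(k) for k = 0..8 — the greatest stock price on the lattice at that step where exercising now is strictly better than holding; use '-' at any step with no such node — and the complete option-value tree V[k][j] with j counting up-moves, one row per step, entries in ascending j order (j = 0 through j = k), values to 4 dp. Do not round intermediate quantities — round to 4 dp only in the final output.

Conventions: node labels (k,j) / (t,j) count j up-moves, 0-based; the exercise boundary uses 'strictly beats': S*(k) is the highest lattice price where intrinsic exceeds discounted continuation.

price = 2.2869
boundary = - - - - - 46.5106 42.7461 46.5106 50.6066
tree:
2.2869
3.4712 1.1039
5.1407 1.8056 0.4010
7.3973 2.8927 0.7174 0.0832
10.2937 4.5185 1.2669 0.1659 0.0000
13.7794 6.8400 2.1999 0.3307 0.0000 0.0000
17.5439 9.9539 3.7361 0.6594 0.0000 0.0000 0.0000
21.0038 13.7794 6.1530 1.3147 0.0000 0.0000 0.0000 0.0000
24.1835 17.5439 9.6834 2.6213 0.0000 0.0000 0.0000 0.0000 0.0000
27.1060 21.0038 13.7794 5.2266 0.0000 0.0000 0.0000 0.0000 0.0000 0.0000

Δt=0.06744  u=1.08807  d=0.91906  q=0.49650  discount=0.99610
step 9 (expiry): payoffs max(K−S,0) = 27.1060 21.0038 13.7794 5.2266 0.0000 0.0000 0.0000 0.0000 0.0000 0.0000
step 8: (k=8,j=0): S=36.1065, K−S=24.1835, hold=23.9822 ⇒ V=24.1835 exercise | (k=8,j=1): S=42.7461, K−S=17.5439, hold=17.3489 ⇒ V=17.5439 exercise | (k=8,j=2): S=50.6066, K−S=9.6834, hold=9.4958 ⇒ V=9.6834 exercise | (k=8,j=3): S=59.9127, K−S=0.3773, hold=2.6213 ⇒ V=2.6213 continue | (k=8,j=4): S=70.9300, K−S=0.0000, hold=0.0000 ⇒ V=0.0000 continue | (k=8,j=5): S=83.9733, K−S=0.0000, hold=0.0000 ⇒ V=0.0000 continue | (k=8,j=6): S=99.4151, K−S=0.0000, hold=0.0000 ⇒ V=0.0000 continue | (k=8,j=7): S=117.6966, K−S=0.0000, hold=0.0000 ⇒ V=0.0000 continue | (k=8,j=8): S=139.3398, K−S=0.0000, hold=0.0000 ⇒ V=0.0000 continue  boundary S*=50.6066
step 7: (k=7,j=0): S=39.2862, K−S=21.0038, hold=20.8055 ⇒ V=21.0038 exercise | (k=7,j=1): S=46.5106, K−S=13.7794, hold=13.5879 ⇒ V=13.7794 exercise | (k=7,j=2): S=55.0634, K−S=5.2266, hold=6.1530 ⇒ V=6.1530 continue | (k=7,j=3): S=65.1890, K−S=0.0000, hold=1.3147 ⇒ V=1.3147 continue | (k=7,j=4): S=77.1766, K−S=0.0000, hold=0.0000 ⇒ V=0.0000 continue | (k=7,j=5): S=91.3686, K−S=0.0000, hold=0.0000 ⇒ V=0.0000 continue | (k=7,j=6): S=108.1703, K−S=0.0000, hold=0.0000 ⇒ V=0.0000 continue | (k=7,j=7): S=128.0617, K−S=0.0000, hold=0.0000 ⇒ V=0.0000 continue  boundary S*=46.5106
step 6: (k=6,j=0): S=42.7461, K−S=17.5439, hold=17.3489 ⇒ V=17.5439 exercise | (k=6,j=1): S=50.6066, K−S=9.6834, hold=9.9539 ⇒ V=9.9539 continue | (k=6,j=2): S=59.9127, K−S=0.3773, hold=3.7361 ⇒ V=3.7361 continue | (k=6,j=3): S=70.9300, K−S=0.0000, hold=0.6594 ⇒ V=0.6594 continue | (k=6,j=4): S=83.9733, K−S=0.0000, hold=0.0000 ⇒ V=0.0000 continue | (k=6,j=5): S=99.4151, K−S=0.0000, hold=0.0000 ⇒ V=0.0000 continue | (k=6,j=6): S=117.6966, K−S=0.0000, hold=0.0000 ⇒ V=0.0000 continue  boundary S*=42.7461
step 5: (k=5,j=0): S=46.5106, K−S=13.7794, hold=13.7217 ⇒ V=13.7794 exercise | (k=5,j=1): S=55.0634, K−S=5.2266, hold=6.8400 ⇒ V=6.8400 continue | (k=5,j=2): S=65.1890, K−S=0.0000, hold=2.1999 ⇒ V=2.1999 continue | (k=5,j=3): S=77.1766, K−S=0.0000, hold=0.3307 ⇒ V=0.3307 continue | (k=5,j=4): S=91.3686, K−S=0.0000, hold=0.0000 ⇒ V=0.0000 continue | (k=5,j=5): S=108.1703, K−S=0.0000, hold=0.0000 ⇒ V=0.0000 continue  boundary S*=46.5106
step 4: (k=4,j=0): S=50.6066, K−S=9.6834, hold=10.2937 ⇒ V=10.2937 continue | (k=4,j=1): S=59.9127, K−S=0.3773, hold=4.5185 ⇒ V=4.5185 continue | (k=4,j=2): S=70.9300, K−S=0.0000, hold=1.2669 ⇒ V=1.2669 continue | (k=4,j=3): S=83.9733, K−S=0.0000, hold=0.1659 ⇒ V=0.1659 continue | (k=4,j=4): S=99.4151, K−S=0.0000, hold=0.0000 ⇒ V=0.0000 continue  boundary S*=-
step 3: (k=3,j=0): S=55.0634, K−S=5.2266, hold=7.3973 ⇒ V=7.3973 continue | (k=3,j=1): S=65.1890, K−S=0.0000, hold=2.8927 ⇒ V=2.8927 continue | (k=3,j=2): S=77.1766, K−S=0.0000, hold=0.7174 ⇒ V=0.7174 continue | (k=3,j=3): S=91.3686, K−S=0.0000, hold=0.0832 ⇒ V=0.0832 continue  boundary S*=-
step 2: (k=2,j=0): S=59.9127, K−S=0.3773, hold=5.1407 ⇒ V=5.1407 continue | (k=2,j=1): S=70.9300, K−S=0.0000, hold=1.8056 ⇒ V=1.8056 continue | (k=2,j=2): S=83.9733, K−S=0.0000, hold=0.4010 ⇒ V=0.4010 continue  boundary S*=-
step 1: (k=1,j=0): S=65.1890, K−S=0.0000, hold=3.4712 ⇒ V=3.4712 continue | (k=1,j=1): S=77.1766, K−S=0.0000, hold=1.1039 ⇒ V=1.1039 continue  boundary S*=-
step 0: (k=0,j=0): S=70.9300, K−S=0.0000, hold=2.2869 ⇒ V=2.2869 continue  boundary S*=-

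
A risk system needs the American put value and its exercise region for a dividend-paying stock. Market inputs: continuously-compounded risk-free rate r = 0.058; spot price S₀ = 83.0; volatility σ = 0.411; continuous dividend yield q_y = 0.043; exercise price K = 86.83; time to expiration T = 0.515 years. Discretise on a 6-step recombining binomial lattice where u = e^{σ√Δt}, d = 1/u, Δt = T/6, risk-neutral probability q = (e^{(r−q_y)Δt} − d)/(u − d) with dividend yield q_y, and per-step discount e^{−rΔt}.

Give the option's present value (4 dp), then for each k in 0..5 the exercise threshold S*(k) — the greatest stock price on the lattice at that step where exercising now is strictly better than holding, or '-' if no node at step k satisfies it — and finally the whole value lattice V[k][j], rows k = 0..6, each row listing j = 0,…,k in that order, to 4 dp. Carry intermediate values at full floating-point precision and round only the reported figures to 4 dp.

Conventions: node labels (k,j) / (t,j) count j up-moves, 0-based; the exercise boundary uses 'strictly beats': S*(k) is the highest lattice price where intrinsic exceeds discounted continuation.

price = 11.5941
boundary = - - - 57.8356 65.2363 73.5841
tree:
11.5941
16.3365 6.4800
22.2288 10.0026 2.6588
28.9944 14.9925 4.5986 0.5452
35.5556 21.5937 7.8617 1.0441 0.0000
41.3724 28.9944 13.2459 1.9997 0.0000 0.0000
46.5293 35.5556 21.5937 3.8300 0.0000 0.0000 0.0000

Δt=0.08583  u=1.12796  d=0.88656  q=0.47527  discount=0.99503
step 6 (expiry): payoffs max(K−S,0) = 46.5293 35.5556 21.5937 3.8300 0.0000 0.0000 0.0000
step 5: (k=5,j=0): S=45.4576, K−S=41.3724, hold=41.1086 ⇒ V=41.3724 exercise | (k=5,j=1): S=57.8356, K−S=28.9944, hold=28.7763 ⇒ V=28.9944 exercise | (k=5,j=2): S=73.5841, K−S=13.2459, hold=13.0858 ⇒ V=13.2459 exercise | (k=5,j=3): S=93.6208, K−S=0.0000, hold=1.9997 ⇒ V=1.9997 continue | (k=5,j=4): S=119.1135, K−S=0.0000, hold=0.0000 ⇒ V=0.0000 continue | (k=5,j=5): S=151.5477, K−S=0.0000, hold=0.0000 ⇒ V=0.0000 continue  boundary S*=73.5841
step 4: (k=4,j=0): S=51.2744, K−S=35.5556, hold=35.3133 ⇒ V=35.5556 exercise | (k=4,j=1): S=65.2363, K−S=21.5937, hold=21.4028 ⇒ V=21.5937 exercise | (k=4,j=2): S=83.0000, K−S=3.8300, hold=7.8617 ⇒ V=7.8617 continue | (k=4,j=3): S=105.6007, K−S=0.0000, hold=1.0441 ⇒ V=1.0441 continue | (k=4,j=4): S=134.3554, K−S=0.0000, hold=0.0000 ⇒ V=0.0000 continue  boundary S*=65.2363
step 3: (k=3,j=0): S=57.8356, K−S=28.9944, hold=28.7763 ⇒ V=28.9944 exercise | (k=3,j=1): S=73.5841, K−S=13.2459, hold=14.9925 ⇒ V=14.9925 continue | (k=3,j=2): S=93.6208, K−S=0.0000, hold=4.5986 ⇒ V=4.5986 continue | (k=3,j=3): S=119.1135, K−S=0.0000, hold=0.5452 ⇒ V=0.5452 continue  boundary S*=57.8356
step 2: (k=2,j=0): S=65.2363, K−S=21.5937, hold=22.2288 ⇒ V=22.2288 continue | (k=2,j=1): S=83.0000, K−S=3.8300, hold=10.0026 ⇒ V=10.0026 continue | (k=2,j=2): S=105.6007, K−S=0.0000, hold=2.6588 ⇒ V=2.6588 continue  boundary S*=-
step 1: (k=1,j=0): S=73.5841, K−S=13.2459, hold=16.3365 ⇒ V=16.3365 continue | (k=1,j=1): S=93.6208, K−S=0.0000, hold=6.4800 ⇒ V=6.4800 continue  boundary S*=-
step 0: (k=0,j=0): S=83.0000, K−S=3.8300, hold=11.5941 ⇒ V=11.5941 continue  boundary S*=-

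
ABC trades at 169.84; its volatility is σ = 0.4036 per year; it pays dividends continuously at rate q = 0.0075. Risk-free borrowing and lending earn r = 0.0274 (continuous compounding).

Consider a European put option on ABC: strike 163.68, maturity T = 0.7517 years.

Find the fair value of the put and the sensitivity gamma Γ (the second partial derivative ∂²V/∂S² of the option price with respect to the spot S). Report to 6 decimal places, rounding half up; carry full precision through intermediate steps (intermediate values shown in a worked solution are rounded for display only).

σ√T = 0.4036·√0.7517 = 0.349924
d₁ = (ln(S/K) + (r−q+σ²/2)T) / (σ√T) = (ln(169.84/163.68) + (0.0274−0.0075+0.4036²/2)·0.7517) / 0.349924 = (0.036944 + 0.076182) / 0.349924 = 0.323287
d₂ = d₁ − σ√T = 0.323287 − 0.349924 = -0.026637
e^{−rT} = 0.979614
e^{−qT} = 0.994378
N(−d₁) = 0.373239,  N(−d₂) = 0.510625
Put price V = K·e^{−rT}·N(−d₂) − S·e^{−qT}·N(−d₁) = 81.875332 − 63.034552 = 18.840780
φ(d₁) = (1/√(2π))·e^{−d₁²/2} = 0.378630
Γ = e^{−qT}·φ(d₁) / (S·σ·√T) = 0.006335

price = 18.840780
Γ = 0.006335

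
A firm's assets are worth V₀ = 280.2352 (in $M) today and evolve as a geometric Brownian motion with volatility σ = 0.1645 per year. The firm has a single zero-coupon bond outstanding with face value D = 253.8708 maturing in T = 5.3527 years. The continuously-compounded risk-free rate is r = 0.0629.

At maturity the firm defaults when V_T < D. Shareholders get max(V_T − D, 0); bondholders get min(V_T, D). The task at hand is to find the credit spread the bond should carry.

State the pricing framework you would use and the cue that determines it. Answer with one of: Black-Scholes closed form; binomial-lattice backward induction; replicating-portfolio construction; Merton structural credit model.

framework: Merton structural credit model

Key observation: assets follow a GBM and default happens iff V_T < 253.8708; valuing claims on that split (equity as a call, risky debt as the residual) is the structural model's definition.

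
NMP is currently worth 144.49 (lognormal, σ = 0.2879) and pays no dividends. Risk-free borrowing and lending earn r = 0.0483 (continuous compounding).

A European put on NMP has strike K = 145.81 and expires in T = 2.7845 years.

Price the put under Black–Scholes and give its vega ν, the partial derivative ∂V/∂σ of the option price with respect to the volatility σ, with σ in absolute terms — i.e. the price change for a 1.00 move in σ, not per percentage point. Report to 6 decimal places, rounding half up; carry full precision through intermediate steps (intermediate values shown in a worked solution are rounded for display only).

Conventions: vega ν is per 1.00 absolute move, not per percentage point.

σ√T = 0.2879·√2.7845 = 0.480414
d₁ = (ln(S/K) + (r+σ²/2)T) / (σ√T) = (ln(144.49/145.81) + (0.0483+0.2879²/2)·2.7845) / 0.480414 = (-0.009094 + 0.249890) / 0.480414 = 0.501226
d₂ = d₁ − σ√T = 0.501226 − 0.480414 = 0.020813
e^{−rT} = 0.874160
N(−d₁) = 0.308106,  N(−d₂) = 0.491698
Put price V = K·e^{−rT}·N(−d₂) − S·N(−d₁) = 62.672430 − 44.518234 = 18.154196
φ(d₁) = (1/√(2π))·e^{−d₁²/2} = 0.351849
ν = S·φ(d₁)·√T = 84.833635

price = 18.154196
ν = 84.833635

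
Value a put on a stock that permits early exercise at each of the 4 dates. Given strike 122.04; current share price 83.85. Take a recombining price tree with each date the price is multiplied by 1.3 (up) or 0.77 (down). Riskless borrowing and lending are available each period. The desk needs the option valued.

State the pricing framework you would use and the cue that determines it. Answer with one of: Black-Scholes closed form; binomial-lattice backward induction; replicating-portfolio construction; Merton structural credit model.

Key observation: the exercise right at every one of the 4 steps is what matters: each node needs max(122.04 − S, continuation), which only the stepwise tree valuation starting from spot 83.85 delivers.

framework: binomial-lattice backward induction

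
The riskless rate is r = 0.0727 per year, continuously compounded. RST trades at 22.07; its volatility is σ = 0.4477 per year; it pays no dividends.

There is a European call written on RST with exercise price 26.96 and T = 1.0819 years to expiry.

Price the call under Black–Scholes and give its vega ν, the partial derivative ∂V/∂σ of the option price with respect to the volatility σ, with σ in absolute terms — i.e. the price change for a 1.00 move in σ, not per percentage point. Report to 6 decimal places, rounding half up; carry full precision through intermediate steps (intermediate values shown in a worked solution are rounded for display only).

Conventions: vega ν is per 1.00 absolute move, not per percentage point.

σ√T = 0.4477·√1.0819 = 0.465673
d₁ = (ln(S/K) + (r+σ²/2)T) / (σ√T) = (ln(22.07/26.96) + (0.0727+0.4477²/2)·1.0819) / 0.465673 = (-0.200135 + 0.187080) / 0.465673 = -0.028036
d₂ = d₁ − σ√T = -0.028036 − 0.465673 = -0.493708
e^{−rT} = 0.924360
N(d₁) = 0.488817,  N(d₂) = 0.310756
Call price V = S·N(d₁) − K·e^{−rT}·N(d₂) = 10.788187 − 7.744270 = 3.043917
φ(d₁) = (1/√(2π))·e^{−d₁²/2} = 0.398786
ν = S·φ(d₁)·√T = 9.154514

price = 3.043917
ν = 9.154514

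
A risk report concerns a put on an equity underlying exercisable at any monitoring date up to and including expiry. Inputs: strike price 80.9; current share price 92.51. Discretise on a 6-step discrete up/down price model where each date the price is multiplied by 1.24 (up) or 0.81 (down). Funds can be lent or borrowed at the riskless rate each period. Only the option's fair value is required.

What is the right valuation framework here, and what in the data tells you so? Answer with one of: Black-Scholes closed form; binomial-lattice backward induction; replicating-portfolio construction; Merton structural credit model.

Key observation: early exercise of the strike-80.9 put must be checked at each of the 6 dates (spot 92.51), which forces a node-by-node comparison of intrinsic and continuation value backward from expiry.

framework: binomial-lattice backward induction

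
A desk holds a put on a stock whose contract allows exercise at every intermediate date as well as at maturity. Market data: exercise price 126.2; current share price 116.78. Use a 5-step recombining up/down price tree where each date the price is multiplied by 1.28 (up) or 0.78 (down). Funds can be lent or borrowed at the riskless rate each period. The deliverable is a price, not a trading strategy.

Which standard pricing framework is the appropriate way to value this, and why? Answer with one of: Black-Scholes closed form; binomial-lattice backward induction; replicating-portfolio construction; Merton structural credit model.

framework: binomial-lattice backward induction

Key observation: the defining feature is the embedded early-exercise option across 5 discrete dates on the spot-116.78 tree; pricing the strike-126.2 put means working backward with an exercise test at every node.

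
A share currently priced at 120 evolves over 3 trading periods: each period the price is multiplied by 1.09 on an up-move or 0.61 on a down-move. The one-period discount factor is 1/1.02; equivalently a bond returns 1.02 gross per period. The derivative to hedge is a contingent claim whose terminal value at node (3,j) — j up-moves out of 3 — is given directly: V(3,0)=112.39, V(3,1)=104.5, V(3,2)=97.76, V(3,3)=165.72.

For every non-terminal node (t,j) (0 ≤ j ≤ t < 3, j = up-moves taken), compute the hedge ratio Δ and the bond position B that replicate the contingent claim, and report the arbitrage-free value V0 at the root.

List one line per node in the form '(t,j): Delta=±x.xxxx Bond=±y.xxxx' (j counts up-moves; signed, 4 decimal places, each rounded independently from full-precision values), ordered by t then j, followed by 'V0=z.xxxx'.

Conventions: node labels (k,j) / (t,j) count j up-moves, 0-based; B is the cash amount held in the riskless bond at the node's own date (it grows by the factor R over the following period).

(0,0): Delta=0.7966 Bond=36.8306
(1,0): Delta=-0.1927 Bond=109.9857
(1,1): Delta=0.8911 Bond=25.2030
(2,0): Delta=-0.3681 Bond=120.0165
(2,1): Delta=-0.1760 Bond=110.8484
(2,2): Delta=0.9931 Bond=11.1708
V0=132.4202

Arbitrage-free pricing uses the up-move probability p* = (R−d)/(u−d) = 0.8542, discounting each step at R = 1.02.
Terminal payoffs: V(3,0)=112.3900, V(3,1)=104.5000, V(3,2)=97.7600, V(3,3)=165.7200
  t=2,j=0: stock 44.6520 → up 48.6707 (V=104.5000), down 27.2377 (V=112.3900). Price 103.5790; hedge Δ=-0.3681, bond B=120.0165.
  t=2,j=1: stock 79.7880 → up 86.9689 (V=97.7600), down 48.6707 (V=104.5000). Price 96.8068; hedge Δ=-0.1760, bond B=110.8484.
  t=2,j=2: stock 142.5720 → up 155.4035 (V=165.7200), down 86.9689 (V=97.7600). Price 152.7541; hedge Δ=0.9931, bond B=11.1708.
  t=1,j=0: stock 73.2000 → up 79.7880 (V=96.8068), down 44.6520 (V=103.5790). Price 95.8769; hedge Δ=-0.1927, bond B=109.9857.
  t=1,j=1: stock 130.8000 → up 142.5720 (V=152.7541), down 79.7880 (V=96.8068). Price 141.7599; hedge Δ=0.8911, bond B=25.2030.
  t=0,j=0: stock 120.0000 → up 130.8000 (V=141.7599), down 73.2000 (V=95.8769). Price 132.4202; hedge Δ=0.7966, bond B=36.8306.
Verification: the root portfolio costs Δ(0,0)·S0 + B(0,0) = 132.4202, matching V0.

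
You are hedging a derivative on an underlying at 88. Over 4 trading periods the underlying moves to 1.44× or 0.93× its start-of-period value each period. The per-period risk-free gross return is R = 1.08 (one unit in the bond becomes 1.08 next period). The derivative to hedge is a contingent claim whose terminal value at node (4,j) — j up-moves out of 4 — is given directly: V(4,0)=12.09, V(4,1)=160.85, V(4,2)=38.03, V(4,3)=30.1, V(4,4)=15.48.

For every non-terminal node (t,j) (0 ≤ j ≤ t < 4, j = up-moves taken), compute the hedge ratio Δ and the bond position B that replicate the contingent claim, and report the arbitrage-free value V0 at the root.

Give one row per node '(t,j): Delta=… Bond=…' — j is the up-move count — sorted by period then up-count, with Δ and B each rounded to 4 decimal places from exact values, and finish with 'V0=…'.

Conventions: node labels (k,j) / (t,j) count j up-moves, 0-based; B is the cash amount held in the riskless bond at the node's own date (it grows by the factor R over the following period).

Arbitrage-free pricing uses the up-move probability p* = (R−d)/(u−d) = 0.2941, discounting each step at R = 1.08.
Expiry values: V(4,0)=12.0900, V(4,1)=160.8500, V(4,2)=38.0300, V(4,3)=30.1000, V(4,4)=15.4800
  t=3,j=0: stock 70.7834 → up 101.9281 (V=160.8500), down 65.8286 (V=12.0900). Price 51.7064; hedge Δ=4.1208, bond B=-239.9798.
  t=3,j=1: stock 109.6001 → up 157.8242 (V=38.0300), down 101.9281 (V=160.8500). Price 115.4875; hedge Δ=-2.1973, bond B=356.3110.
  t=3,j=2: stock 169.7034 → up 244.3729 (V=30.1000), down 157.8242 (V=38.0300). Price 33.0534; hedge Δ=-0.0916, bond B=48.6024.
  t=3,j=3: stock 262.7666 → up 378.3839 (V=15.4800), down 244.3729 (V=30.1000). Price 23.8889; hedge Δ=-0.1091, bond B=52.5556.
  t=2,j=0: stock 76.1112 → up 109.6001 (V=115.4875), down 70.7834 (V=51.7064). Price 65.2459; hedge Δ=1.6431, bond B=-59.8150.
  t=2,j=1: stock 117.8496 → up 169.7034 (V=33.0534), down 109.6001 (V=115.4875). Price 84.4835; hedge Δ=-1.3715, bond B=246.1190.
  t=2,j=2: stock 182.4768 → up 262.7666 (V=23.8889), down 169.7034 (V=33.0534). Price 28.1092; hedge Δ=-0.0985, bond B=46.0788.
  t=1,j=0: stock 81.8400 → up 117.8496 (V=84.4835), down 76.1112 (V=65.2459). Price 65.6519; hedge Δ=0.4609, bond B=27.9311.
  t=1,j=1: stock 126.7200 → up 182.4768 (V=28.1092), down 117.8496 (V=84.4835). Price 62.8730; hedge Δ=-0.8723, bond B=173.4108.
  t=0,j=0: stock 88.0000 → up 126.7200 (V=62.8730), down 81.8400 (V=65.6519). Price 60.0320; hedge Δ=-0.0619, bond B=65.4808.
As a check, the time-0 holding Δ(0,0)·S0 + B(0,0) comes to 60.0320 — exactly V0.

(0,0): Delta=-0.0619 Bond=65.4808
(1,0): Delta=0.4609 Bond=27.9311
(1,1): Delta=-0.8723 Bond=173.4108
(2,0): Delta=1.6431 Bond=-59.8150
(2,1): Delta=-1.3715 Bond=246.1190
(2,2): Delta=-0.0985 Bond=46.0788
(3,0): Delta=4.1208 Bond=-239.9798
(3,1): Delta=-2.1973 Bond=356.3110
(3,2): Delta=-0.0916 Bond=48.6024
(3,3): Delta=-0.1091 Bond=52.5556
V0=60.0320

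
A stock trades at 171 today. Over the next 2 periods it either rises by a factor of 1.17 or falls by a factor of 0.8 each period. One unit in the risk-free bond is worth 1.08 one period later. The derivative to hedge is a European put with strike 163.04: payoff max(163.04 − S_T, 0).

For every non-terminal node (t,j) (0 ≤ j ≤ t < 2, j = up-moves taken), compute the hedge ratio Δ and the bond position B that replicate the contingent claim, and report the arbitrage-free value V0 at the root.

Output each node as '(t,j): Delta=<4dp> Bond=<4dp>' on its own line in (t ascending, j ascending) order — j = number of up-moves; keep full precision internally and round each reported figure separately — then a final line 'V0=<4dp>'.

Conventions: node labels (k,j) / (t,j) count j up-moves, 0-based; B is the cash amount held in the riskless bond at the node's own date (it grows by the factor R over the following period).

Under the risk-neutral measure, an up-move has probability p* = (R−d)/(u−d) = 0.7568 and values discount at R = 1.08.
Payoffs at expiry: V(2,0)=53.6000, V(2,1)=2.9840, V(2,2)=0.0000
Node (1,0) S=136.8000: V=(p*·2.9840+(1−p*)·53.6000)/1.08=14.1630; Δ=(2.9840−53.6000)/(160.0560−109.4400)=-1.0000; B=V−Δ·S=150.9630
Node (1,1) S=200.0700: V=(p*·0.0000+(1−p*)·2.9840)/1.08=0.6721; Δ=(0.0000−2.9840)/(234.0819−160.0560)=-0.0403; B=V−Δ·S=8.7369
Node (0,0) S=171.0000: V=(p*·0.6721+(1−p*)·14.1630)/1.08=3.6608; Δ=(0.6721−14.1630)/(200.0700−136.8000)=-0.2132; B=V−Δ·S=40.1226
As a check, the time-0 holding Δ(0,0)·S0 + B(0,0) comes to 3.6608 — exactly V0.

(0,0): Delta=-0.2132 Bond=40.1226
(1,0): Delta=-1.0000 Bond=150.9630
(1,1): Delta=-0.0403 Bond=8.7369
V0=3.6608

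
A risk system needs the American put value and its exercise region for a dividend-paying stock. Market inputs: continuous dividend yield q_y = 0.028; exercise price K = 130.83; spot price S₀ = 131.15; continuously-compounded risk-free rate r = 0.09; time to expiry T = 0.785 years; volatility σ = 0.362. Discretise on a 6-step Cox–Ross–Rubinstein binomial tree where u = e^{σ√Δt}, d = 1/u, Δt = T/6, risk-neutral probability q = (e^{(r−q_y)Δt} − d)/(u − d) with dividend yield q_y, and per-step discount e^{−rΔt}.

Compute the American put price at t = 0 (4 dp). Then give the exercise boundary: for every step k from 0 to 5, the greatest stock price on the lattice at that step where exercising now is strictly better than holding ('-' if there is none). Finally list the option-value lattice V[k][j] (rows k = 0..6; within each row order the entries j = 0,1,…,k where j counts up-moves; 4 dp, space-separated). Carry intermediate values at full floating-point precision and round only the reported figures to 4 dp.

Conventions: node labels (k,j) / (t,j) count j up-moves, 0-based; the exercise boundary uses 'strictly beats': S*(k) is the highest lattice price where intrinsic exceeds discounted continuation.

params: Δt=0.13083 u=1.13990 d=0.87727 q=0.49832 e^(-rΔt)=0.98829
t_6 payoffs: 71.0477 53.1508 29.8962 0.0000 0.0000 0.0000 0.0000
t_5: node(5,0) S=68.1457 payoff=62.6843 vs cont=61.4020 → 62.6843 [stop]  node(5,1) S=88.5463 payoff=42.2837 vs cont=41.0760 → 42.2837 [stop]  node(5,2) S=115.0542 payoff=15.7758 vs cont=14.8226 → 15.7758 [stop]  node(5,3) S=149.4976 payoff=0.0000 vs cont=0.0000 → 0.0000 [wait]  node(5,4) S=194.2523 payoff=0.0000 vs cont=0.0000 → 0.0000 [wait]  node(5,5) S=252.4050 payoff=0.0000 vs cont=0.0000 → 0.0000 [wait]  ⇒ S*(5)=115.0542
t_4: node(4,0) S=77.6792 payoff=53.1508 vs cont=51.9034 → 53.1508 [stop]  node(4,1) S=100.9338 payoff=29.8962 vs cont=28.7338 → 29.8962 [stop]  node(4,2) S=131.1500 payoff=0.0000 vs cont=7.8217 → 7.8217 [wait]  node(4,3) S=170.4120 payoff=0.0000 vs cont=0.0000 → 0.0000 [wait]  node(4,4) S=221.4277 payoff=0.0000 vs cont=0.0000 → 0.0000 [wait]  ⇒ S*(4)=100.9338
t_3: node(3,0) S=88.5463 payoff=42.2837 vs cont=41.0760 → 42.2837 [stop]  node(3,1) S=115.0542 payoff=15.7758 vs cont=18.6748 → 18.6748 [wait]  node(3,2) S=149.4976 payoff=0.0000 vs cont=3.8780 → 3.8780 [wait]  node(3,3) S=194.2523 payoff=0.0000 vs cont=0.0000 → 0.0000 [wait]  ⇒ S*(3)=88.5463
t_2: node(2,0) S=100.9338 payoff=29.8962 vs cont=30.1615 → 30.1615 [wait]  node(2,1) S=131.1500 payoff=0.0000 vs cont=11.1689 → 11.1689 [wait]  node(2,2) S=170.4120 payoff=0.0000 vs cont=1.9227 → 1.9227 [wait]  ⇒ S*(2)=-
t_1: node(1,0) S=115.0542 payoff=15.7758 vs cont=20.4548 → 20.4548 [wait]  node(1,1) S=149.4976 payoff=0.0000 vs cont=6.4845 → 6.4845 [wait]  ⇒ S*(1)=-
t_0: node(0,0) S=131.1500 payoff=0.0000 vs cont=13.3351 → 13.3351 [wait]  ⇒ S*(0)=-

price = 13.3351
boundary = - - - 88.5463 100.9338 115.0542
tree:
13.3351
20.4548 6.4845
30.1615 11.1689 1.9227
42.2837 18.6748 3.8780 0.0000
53.1508 29.8962 7.8217 0.0000 0.0000
62.6843 42.2837 15.7758 0.0000 0.0000 0.0000
71.0477 53.1508 29.8962 0.0000 0.0000 0.0000 0.0000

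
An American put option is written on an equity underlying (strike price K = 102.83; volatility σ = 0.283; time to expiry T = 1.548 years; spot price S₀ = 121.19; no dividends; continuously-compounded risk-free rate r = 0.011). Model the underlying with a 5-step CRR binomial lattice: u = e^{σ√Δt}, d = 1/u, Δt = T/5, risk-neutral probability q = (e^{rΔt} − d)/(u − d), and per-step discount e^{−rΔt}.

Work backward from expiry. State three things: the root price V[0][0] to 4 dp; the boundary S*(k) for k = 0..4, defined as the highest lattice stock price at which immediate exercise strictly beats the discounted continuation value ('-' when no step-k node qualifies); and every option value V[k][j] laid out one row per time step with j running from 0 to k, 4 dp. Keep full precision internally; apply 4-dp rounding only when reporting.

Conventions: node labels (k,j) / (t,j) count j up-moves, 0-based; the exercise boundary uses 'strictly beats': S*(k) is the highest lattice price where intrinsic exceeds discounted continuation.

price = 6.9463
boundary = - - - 75.5626 88.4491
tree:
6.9463
11.3136 2.1013
17.9210 3.9895 0.0000
27.2674 7.5744 0.0000 0.0000
38.2764 14.3809 0.0000 0.0000 0.0000
47.6815 27.2674 0.0000 0.0000 0.0000 0.0000

params: Δt=0.30960 u=1.17054 d=0.85431 q=0.47150 e^(-rΔt)=0.99660
t_5 payoffs: 47.6815 27.2674 0.0000 0.0000 0.0000 0.0000
t_4: node(4,0) S=64.5536 payoff=38.2764 vs cont=37.9268 → 38.2764 [stop]  node(4,1) S=88.4491 payoff=14.3809 vs cont=14.3618 → 14.3809 [stop]  node(4,2) S=121.1900 payoff=0.0000 vs cont=0.0000 → 0.0000 [wait]  node(4,3) S=166.0504 payoff=0.0000 vs cont=0.0000 → 0.0000 [wait]  node(4,4) S=227.5167 payoff=0.0000 vs cont=0.0000 → 0.0000 [wait]  ⇒ S*(4)=88.4491
t_3: node(3,0) S=75.5626 payoff=27.2674 vs cont=26.9178 → 27.2674 [stop]  node(3,1) S=103.5333 payoff=0.0000 vs cont=7.5744 → 7.5744 [wait]  node(3,2) S=141.8579 payoff=0.0000 vs cont=0.0000 → 0.0000 [wait]  node(3,3) S=194.3689 payoff=0.0000 vs cont=0.0000 → 0.0000 [wait]  ⇒ S*(3)=75.5626
t_2: node(2,0) S=88.4491 payoff=14.3809 vs cont=17.9210 → 17.9210 [wait]  node(2,1) S=121.1900 payoff=0.0000 vs cont=3.9895 → 3.9895 [wait]  node(2,2) S=166.0504 payoff=0.0000 vs cont=0.0000 → 0.0000 [wait]  ⇒ S*(2)=-
t_1: node(1,0) S=103.5333 payoff=0.0000 vs cont=11.3136 → 11.3136 [wait]  node(1,1) S=141.8579 payoff=0.0000 vs cont=2.1013 → 2.1013 [wait]  ⇒ S*(1)=-
t_0: node(0,0) S=121.1900 payoff=0.0000 vs cont=6.9463 → 6.9463 [wait]  ⇒ S*(0)=-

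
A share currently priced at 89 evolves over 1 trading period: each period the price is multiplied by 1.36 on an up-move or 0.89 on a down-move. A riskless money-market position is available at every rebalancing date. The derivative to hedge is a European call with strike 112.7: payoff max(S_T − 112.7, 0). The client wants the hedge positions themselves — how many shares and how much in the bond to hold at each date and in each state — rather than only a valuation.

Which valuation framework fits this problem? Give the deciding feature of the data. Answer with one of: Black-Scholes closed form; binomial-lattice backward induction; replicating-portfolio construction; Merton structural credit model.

framework: replicating-portfolio construction

Key observation: the task asks for the hedge itself — share and bond holdings at every node of the 1-period tree on spot 89 with factors 1.36/0.89 — which is exactly what the replicating-portfolio construction produces.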